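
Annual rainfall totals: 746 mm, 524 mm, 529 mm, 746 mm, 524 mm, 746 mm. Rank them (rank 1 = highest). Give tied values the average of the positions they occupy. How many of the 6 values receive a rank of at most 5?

4

Sorted (descending): 746, 746, 746, 529, 524, 524
The 3 values of 746 occupy positions 1–3 → average rank 2.
The 2 values of 524 occupy positions 5–6 → average rank (5+6)/2 = 5.5.
Ranks ≤ 5: {2, 2, 2, 4} → 4 values.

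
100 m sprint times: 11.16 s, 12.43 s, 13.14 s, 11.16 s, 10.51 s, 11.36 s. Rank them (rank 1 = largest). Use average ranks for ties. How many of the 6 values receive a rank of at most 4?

3

Sorted (descending): 13.14, 12.43, 11.36, 11.16, 11.16, 10.51
The 2 values of 11.16 occupy positions 4–5 → average rank (4+5)/2 = 4.5.
Ranks ≤ 4: {1, 2, 3} → 3 values.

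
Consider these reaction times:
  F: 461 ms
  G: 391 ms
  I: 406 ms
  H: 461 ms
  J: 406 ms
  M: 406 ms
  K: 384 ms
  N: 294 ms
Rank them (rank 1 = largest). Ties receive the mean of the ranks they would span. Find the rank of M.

Sorted (descending): 461, 461, 406, 406, 406, 391, 384, 294
The 2 values of 461 occupy positions 1–2 → average rank (1+2)/2 = 1.5.
The 3 values of 406 occupy positions 3–5 → average rank 4.
M has value 406 ms → rank 4.

4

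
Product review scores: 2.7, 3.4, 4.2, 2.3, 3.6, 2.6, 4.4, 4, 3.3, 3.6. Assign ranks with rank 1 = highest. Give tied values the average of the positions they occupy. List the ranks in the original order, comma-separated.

8, 6, 2, 10, 4.5, 9, 1, 3, 7, 4.5

Sorted (descending): 4.4, 4.2, 4, 3.6, 3.6, 3.4, 3.3, 2.7, 2.6, 2.3
The 2 values of 3.6 occupy positions 4–5 → average rank (4+5)/2 = 4.5.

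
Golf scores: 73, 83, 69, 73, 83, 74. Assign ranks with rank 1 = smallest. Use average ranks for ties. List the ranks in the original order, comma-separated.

2.5, 5.5, 1, 2.5, 5.5, 4

Sorted (ascending): 69, 73, 73, 74, 83, 83
The 2 values of 73 occupy positions 2–3 → average rank (2+3)/2 = 2.5.
The 2 values of 83 occupy positions 5–6 → average rank (5+6)/2 = 5.5.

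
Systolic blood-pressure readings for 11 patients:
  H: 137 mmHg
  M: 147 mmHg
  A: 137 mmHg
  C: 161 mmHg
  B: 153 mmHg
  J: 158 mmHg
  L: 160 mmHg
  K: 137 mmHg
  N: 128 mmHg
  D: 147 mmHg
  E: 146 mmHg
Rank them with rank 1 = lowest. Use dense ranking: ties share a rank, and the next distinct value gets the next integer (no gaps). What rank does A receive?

2

Sorted (ascending): 128, 137, 137, 137, 146, 147, 147, 153, 158, 160, 161
The 3 values of 137 share dense rank 2.
The 2 values of 147 share dense rank 4.
Remaining distinct values take the next consecutive integers.
A has value 137 mmHg → rank 2.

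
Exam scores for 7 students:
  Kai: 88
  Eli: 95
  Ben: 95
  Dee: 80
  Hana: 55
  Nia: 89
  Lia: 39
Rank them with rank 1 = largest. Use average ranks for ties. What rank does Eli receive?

1.5

Sorted (descending): 95, 95, 89, 88, 80, 55, 39
The 2 values of 95 occupy positions 1–2 → average rank (1+2)/2 = 1.5.
Eli has value 95 → rank 1.5.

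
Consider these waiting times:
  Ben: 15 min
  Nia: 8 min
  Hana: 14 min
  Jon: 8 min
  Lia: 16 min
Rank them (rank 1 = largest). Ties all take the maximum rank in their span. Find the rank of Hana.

Sorted (descending): 16, 15, 14, 8, 8
The 2 values of 8 occupy positions 4–5 → each gets rank 5.
Hana has value 14 min → rank 3.

3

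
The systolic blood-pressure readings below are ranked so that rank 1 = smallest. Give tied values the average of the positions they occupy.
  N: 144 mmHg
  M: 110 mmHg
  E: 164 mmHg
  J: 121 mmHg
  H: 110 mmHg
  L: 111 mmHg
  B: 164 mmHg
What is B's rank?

Sorted (ascending): 110, 110, 111, 121, 144, 164, 164
The 2 values of 110 occupy positions 1–2 → average rank (1+2)/2 = 1.5.
The 2 values of 164 occupy positions 6–7 → average rank (6+7)/2 = 6.5.
B has value 164 mmHg → rank 6.5.

6.5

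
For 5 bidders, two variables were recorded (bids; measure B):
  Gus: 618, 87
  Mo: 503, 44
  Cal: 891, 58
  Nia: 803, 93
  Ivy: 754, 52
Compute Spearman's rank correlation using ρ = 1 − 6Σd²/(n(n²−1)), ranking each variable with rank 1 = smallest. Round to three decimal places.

Ranks of variable 1: 2, 1, 5, 4, 3
Ranks of variable 2: 4, 1, 3, 5, 2
d = r₁ − r₂: -2, 0, 2, -1, 1
d²: 4, 0, 4, 1, 1; Σd² = 10
ρ = 1 − 6·10/(5·24) = 1 − 60/120 = 0.500

0.500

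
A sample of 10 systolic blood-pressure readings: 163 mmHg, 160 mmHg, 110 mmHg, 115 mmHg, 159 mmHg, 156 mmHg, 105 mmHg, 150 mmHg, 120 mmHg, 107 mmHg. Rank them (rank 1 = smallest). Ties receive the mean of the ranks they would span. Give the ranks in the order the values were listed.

10, 9, 3, 4, 8, 7, 1, 6, 5, 2

Sorted (ascending): 105, 107, 110, 115, 120, 150, 156, 159, 160, 163
No ties — each value takes its position as its rank.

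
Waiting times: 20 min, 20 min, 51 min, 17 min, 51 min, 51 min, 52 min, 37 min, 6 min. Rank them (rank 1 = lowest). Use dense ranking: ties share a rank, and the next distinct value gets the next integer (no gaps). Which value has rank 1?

Sorted (ascending): 6, 17, 20, 20, 37, 51, 51, 51, 52
The 2 values of 20 share dense rank 3.
The 3 values of 51 share dense rank 5.
Remaining distinct values take the next consecutive integers.
Rank 1 → value 6.

6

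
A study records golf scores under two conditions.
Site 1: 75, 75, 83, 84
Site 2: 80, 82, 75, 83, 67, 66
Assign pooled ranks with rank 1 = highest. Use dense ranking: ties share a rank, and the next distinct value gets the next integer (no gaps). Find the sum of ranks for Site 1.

Sorted (descending): 84, 83, 83, 82, 80, 75, 75, 75, 67, 66
The 2 values of 83 share dense rank 2.
The 3 values of 75 share dense rank 5.
Remaining distinct values take the next consecutive integers.
Site 1 values → pooled ranks: 75→5, 75→5, 83→2, 84→1
Rank sum = 5 + 5 + 2 + 1 = 13

13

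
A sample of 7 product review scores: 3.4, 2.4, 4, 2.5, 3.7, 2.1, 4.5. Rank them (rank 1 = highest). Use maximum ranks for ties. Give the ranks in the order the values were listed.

Sorted (descending): 4.5, 4, 3.7, 3.4, 2.5, 2.4, 2.1
No ties — each value takes its position as its rank.

4, 6, 2, 5, 3, 7, 1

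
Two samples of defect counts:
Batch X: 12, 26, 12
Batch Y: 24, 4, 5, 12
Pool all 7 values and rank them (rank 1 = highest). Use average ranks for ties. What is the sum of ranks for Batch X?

Sorted (descending): 26, 24, 12, 12, 12, 5, 4
The 3 values of 12 occupy positions 3–5 → average rank 4.
Batch X values → pooled ranks: 12→4, 26→1, 12→4
Rank sum = 4 + 1 + 4 = 9

9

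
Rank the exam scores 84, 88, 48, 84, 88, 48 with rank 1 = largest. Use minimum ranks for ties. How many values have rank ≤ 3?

Sorted (descending): 88, 88, 84, 84, 48, 48
The 2 values of 88 occupy positions 1–2 → each gets rank 1.
The 2 values of 84 occupy positions 3–4 → each gets rank 3.
The 2 values of 48 occupy positions 5–6 → each gets rank 5.
Ranks ≤ 3: {1, 1, 3, 3} → 4 values.

4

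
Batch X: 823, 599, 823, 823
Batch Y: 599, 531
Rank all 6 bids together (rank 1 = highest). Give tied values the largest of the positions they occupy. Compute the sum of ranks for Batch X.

Sorted (descending): 823, 823, 823, 599, 599, 531
The 3 values of 823 occupy positions 1–3 → each gets rank 3.
The 2 values of 599 occupy positions 4–5 → each gets rank 5.
Batch X values → pooled ranks: 823→3, 599→5, 823→3, 823→3
Rank sum = 3 + 5 + 3 + 3 = 14

14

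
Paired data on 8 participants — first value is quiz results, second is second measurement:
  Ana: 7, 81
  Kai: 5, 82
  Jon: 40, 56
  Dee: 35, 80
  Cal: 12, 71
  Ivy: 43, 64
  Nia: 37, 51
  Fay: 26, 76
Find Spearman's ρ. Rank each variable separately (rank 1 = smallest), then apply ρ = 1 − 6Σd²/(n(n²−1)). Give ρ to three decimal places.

-0.810

Ranks of variable 1: 2, 1, 7, 5, 3, 8, 6, 4
Ranks of variable 2: 7, 8, 2, 6, 4, 3, 1, 5
d = r₁ − r₂: -5, -7, 5, -1, -1, 5, 5, -1
d²: 25, 49, 25, 1, 1, 25, 25, 1; Σd² = 152
ρ = 1 − 6·152/(8·63) = 1 − 912/504 = -0.810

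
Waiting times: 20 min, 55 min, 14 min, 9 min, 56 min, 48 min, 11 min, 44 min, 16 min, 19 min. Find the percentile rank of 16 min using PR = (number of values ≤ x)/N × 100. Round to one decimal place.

40.0

N = 10.
Strictly below 16: 3. Equal to 16: 1.
PR = 4/10 × 100 = 40.0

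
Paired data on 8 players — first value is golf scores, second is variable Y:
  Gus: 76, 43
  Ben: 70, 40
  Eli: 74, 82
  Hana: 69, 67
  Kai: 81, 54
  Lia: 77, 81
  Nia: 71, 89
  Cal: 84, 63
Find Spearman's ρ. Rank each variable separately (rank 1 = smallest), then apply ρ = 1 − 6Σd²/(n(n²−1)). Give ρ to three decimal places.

-0.095

Ranks of variable 1: 5, 2, 4, 1, 7, 6, 3, 8
Ranks of variable 2: 2, 1, 7, 5, 3, 6, 8, 4
d = r₁ − r₂: 3, 1, -3, -4, 4, 0, -5, 4
d²: 9, 1, 9, 16, 16, 0, 25, 16; Σd² = 92
ρ = 1 − 6·92/(8·63) = 1 − 552/504 = -0.095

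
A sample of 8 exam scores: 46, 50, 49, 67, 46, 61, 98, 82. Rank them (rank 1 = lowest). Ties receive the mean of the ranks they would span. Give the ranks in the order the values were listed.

1.5, 4, 3, 6, 1.5, 5, 8, 7

Sorted (ascending): 46, 46, 49, 50, 61, 67, 82, 98
The 2 values of 46 occupy positions 1–2 → average rank (1+2)/2 = 1.5.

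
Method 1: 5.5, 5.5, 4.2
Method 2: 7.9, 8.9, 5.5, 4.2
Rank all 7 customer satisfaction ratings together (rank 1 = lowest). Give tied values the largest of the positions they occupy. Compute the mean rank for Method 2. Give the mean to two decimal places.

Sorted (ascending): 4.2, 4.2, 5.5, 5.5, 5.5, 7.9, 8.9
The 2 values of 4.2 occupy positions 1–2 → each gets rank 2.
The 3 values of 5.5 occupy positions 3–5 → each gets rank 5.
Method 2 values → pooled ranks: 7.9→6, 8.9→7, 5.5→5, 4.2→2
Mean rank = (6 + 7 + 5 + 2) / 4 = 5.00

5.00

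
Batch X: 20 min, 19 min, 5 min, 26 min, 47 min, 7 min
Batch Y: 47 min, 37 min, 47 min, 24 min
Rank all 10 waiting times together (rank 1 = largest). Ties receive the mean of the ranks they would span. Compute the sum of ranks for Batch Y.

14

Sorted (descending): 47, 47, 47, 37, 26, 24, 20, 19, 7, 5
The 3 values of 47 occupy positions 1–3 → average rank 2.
Batch Y values → pooled ranks: 47→2, 37→4, 47→2, 24→6
Rank sum = 2 + 4 + 2 + 6 = 14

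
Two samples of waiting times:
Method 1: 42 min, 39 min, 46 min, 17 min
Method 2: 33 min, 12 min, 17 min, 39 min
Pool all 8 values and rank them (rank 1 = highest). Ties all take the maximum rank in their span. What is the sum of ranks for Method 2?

Sorted (descending): 46, 42, 39, 39, 33, 17, 17, 12
The 2 values of 39 occupy positions 3–4 → each gets rank 4.
The 2 values of 17 occupy positions 6–7 → each gets rank 7.
Method 2 values → pooled ranks: 33→5, 12→8, 17→7, 39→4
Rank sum = 5 + 8 + 7 + 4 = 24

24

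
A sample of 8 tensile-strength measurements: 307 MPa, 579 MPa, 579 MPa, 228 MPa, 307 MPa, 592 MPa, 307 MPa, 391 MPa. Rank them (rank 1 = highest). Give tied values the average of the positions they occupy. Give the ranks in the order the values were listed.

6, 2.5, 2.5, 8, 6, 1, 6, 4

Sorted (descending): 592, 579, 579, 391, 307, 307, 307, 228
The 2 values of 579 occupy positions 2–3 → average rank (2+3)/2 = 2.5.
The 3 values of 307 occupy positions 5–7 → average rank 6.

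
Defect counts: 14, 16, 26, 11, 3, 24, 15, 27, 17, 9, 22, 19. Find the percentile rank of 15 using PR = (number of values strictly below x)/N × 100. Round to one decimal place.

33.3

N = 12.
Strictly below 15: 4. Equal to 15: 1.
PR = 4/12 × 100 = 33.3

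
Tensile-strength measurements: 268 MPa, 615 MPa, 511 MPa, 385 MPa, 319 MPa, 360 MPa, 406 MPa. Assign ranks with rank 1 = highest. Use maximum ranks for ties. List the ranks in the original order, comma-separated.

Sorted (descending): 615, 511, 406, 385, 360, 319, 268
No ties — each value takes its position as its rank.

7, 1, 2, 4, 6, 5, 3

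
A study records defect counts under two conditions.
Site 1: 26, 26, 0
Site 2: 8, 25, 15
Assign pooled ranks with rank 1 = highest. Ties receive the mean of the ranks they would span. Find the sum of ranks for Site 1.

9

Sorted (descending): 26, 26, 25, 15, 8, 0
The 2 values of 26 occupy positions 1–2 → average rank (1+2)/2 = 1.5.
Site 1 values → pooled ranks: 26→1.5, 26→1.5, 0→6
Rank sum = 1.5 + 1.5 + 6 = 9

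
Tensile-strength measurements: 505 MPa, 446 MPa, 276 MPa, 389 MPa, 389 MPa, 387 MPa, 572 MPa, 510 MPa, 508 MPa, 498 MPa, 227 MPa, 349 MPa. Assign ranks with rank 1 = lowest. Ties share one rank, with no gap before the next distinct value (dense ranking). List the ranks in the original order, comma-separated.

Sorted (ascending): 227, 276, 349, 387, 389, 389, 446, 498, 505, 508, 510, 572
The 2 values of 389 share dense rank 5.
Remaining distinct values take the next consecutive integers.

8, 6, 2, 5, 5, 4, 11, 10, 9, 7, 1, 3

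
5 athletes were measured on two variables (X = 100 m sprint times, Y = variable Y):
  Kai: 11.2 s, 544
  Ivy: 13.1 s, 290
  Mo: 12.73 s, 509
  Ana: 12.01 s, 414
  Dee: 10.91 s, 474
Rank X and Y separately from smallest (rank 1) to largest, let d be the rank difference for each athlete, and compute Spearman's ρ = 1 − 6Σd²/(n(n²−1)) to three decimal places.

Ranks of variable 1: 2, 5, 4, 3, 1
Ranks of variable 2: 5, 1, 4, 2, 3
d = r₁ − r₂: -3, 4, 0, 1, -2
d²: 9, 16, 0, 1, 4; Σd² = 30
ρ = 1 − 6·30/(5·24) = 1 − 180/120 = -0.500

-0.500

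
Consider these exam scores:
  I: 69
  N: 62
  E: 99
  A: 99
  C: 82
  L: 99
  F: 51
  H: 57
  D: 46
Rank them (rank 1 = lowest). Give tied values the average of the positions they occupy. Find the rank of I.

Sorted (ascending): 46, 51, 57, 62, 69, 82, 99, 99, 99
The 3 values of 99 occupy positions 7–9 → average rank 8.
I has value 69 → rank 5.

5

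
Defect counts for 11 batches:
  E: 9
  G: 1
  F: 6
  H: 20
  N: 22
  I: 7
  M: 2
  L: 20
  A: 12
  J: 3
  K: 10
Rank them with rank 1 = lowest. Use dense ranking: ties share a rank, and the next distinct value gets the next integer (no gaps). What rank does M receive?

2

Sorted (ascending): 1, 2, 3, 6, 7, 9, 10, 12, 20, 20, 22
The 2 values of 20 share dense rank 9.
Remaining distinct values take the next consecutive integers.
M has value 2 → rank 2.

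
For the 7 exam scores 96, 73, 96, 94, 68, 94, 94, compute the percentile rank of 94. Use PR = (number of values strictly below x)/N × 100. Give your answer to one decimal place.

N = 7.
Strictly below 94: 2. Equal to 94: 3.
PR = 2/7 × 100 = 28.6

28.6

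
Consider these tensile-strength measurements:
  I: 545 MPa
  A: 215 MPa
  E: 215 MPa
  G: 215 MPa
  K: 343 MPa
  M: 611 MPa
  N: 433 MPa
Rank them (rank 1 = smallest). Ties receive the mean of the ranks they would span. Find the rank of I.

Sorted (ascending): 215, 215, 215, 343, 433, 545, 611
The 3 values of 215 occupy positions 1–3 → average rank 2.
I has value 545 MPa → rank 6.

6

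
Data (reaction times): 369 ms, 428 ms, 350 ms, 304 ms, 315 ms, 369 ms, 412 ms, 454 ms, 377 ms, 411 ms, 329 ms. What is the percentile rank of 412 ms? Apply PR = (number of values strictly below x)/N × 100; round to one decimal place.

72.7

N = 11.
Strictly below 412: 8. Equal to 412: 1.
PR = 8/11 × 100 = 72.7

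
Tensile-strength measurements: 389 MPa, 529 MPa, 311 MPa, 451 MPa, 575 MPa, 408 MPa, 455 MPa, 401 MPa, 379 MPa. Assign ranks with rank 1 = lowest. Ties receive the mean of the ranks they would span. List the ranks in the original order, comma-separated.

3, 8, 1, 6, 9, 5, 7, 4, 2

Sorted (ascending): 311, 379, 389, 401, 408, 451, 455, 529, 575
No ties — each value takes its position as its rank.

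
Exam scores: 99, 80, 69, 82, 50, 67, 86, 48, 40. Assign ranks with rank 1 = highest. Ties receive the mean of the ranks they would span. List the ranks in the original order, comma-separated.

1, 4, 5, 3, 7, 6, 2, 8, 9

Sorted (descending): 99, 86, 82, 80, 69, 67, 50, 48, 40
No ties — each value takes its position as its rank.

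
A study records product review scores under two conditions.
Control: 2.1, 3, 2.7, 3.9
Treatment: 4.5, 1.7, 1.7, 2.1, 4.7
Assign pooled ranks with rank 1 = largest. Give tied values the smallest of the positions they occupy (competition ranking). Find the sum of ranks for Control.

Sorted (descending): 4.7, 4.5, 3.9, 3, 2.7, 2.1, 2.1, 1.7, 1.7
The 2 values of 2.1 occupy positions 6–7 → each gets rank 6.
The 2 values of 1.7 occupy positions 8–9 → each gets rank 8.
Control values → pooled ranks: 2.1→6, 3→4, 2.7→5, 3.9→3
Rank sum = 6 + 4 + 5 + 3 = 18

18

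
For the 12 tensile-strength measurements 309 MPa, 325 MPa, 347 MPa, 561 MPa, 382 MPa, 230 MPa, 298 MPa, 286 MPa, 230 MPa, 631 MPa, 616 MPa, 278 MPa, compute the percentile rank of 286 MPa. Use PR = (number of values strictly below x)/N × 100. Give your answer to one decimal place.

N = 12.
Strictly below 286: 3. Equal to 286: 1.
PR = 3/12 × 100 = 25.0

25.0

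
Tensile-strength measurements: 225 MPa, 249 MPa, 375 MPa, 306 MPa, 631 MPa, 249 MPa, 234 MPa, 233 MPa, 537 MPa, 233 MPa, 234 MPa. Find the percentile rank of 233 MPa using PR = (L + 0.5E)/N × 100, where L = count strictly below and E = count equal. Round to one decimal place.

18.2

N = 11.
Strictly below 233: 1. Equal to 233: 2.
PR = (1 + 0.5·2)/11 × 100 = 18.2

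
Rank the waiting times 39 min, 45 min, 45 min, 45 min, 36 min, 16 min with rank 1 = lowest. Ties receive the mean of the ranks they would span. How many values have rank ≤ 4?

Sorted (ascending): 16, 36, 39, 45, 45, 45
The 3 values of 45 occupy positions 4–6 → average rank 5.
Ranks ≤ 4: {1, 2, 3} → 3 values.

3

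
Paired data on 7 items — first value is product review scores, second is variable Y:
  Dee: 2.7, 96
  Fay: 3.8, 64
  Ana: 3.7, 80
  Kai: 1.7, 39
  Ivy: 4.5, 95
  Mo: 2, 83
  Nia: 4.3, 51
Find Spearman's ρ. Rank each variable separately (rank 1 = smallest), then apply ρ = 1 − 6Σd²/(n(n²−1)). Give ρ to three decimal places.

0.179

Ranks of variable 1: 3, 5, 4, 1, 7, 2, 6
Ranks of variable 2: 7, 3, 4, 1, 6, 5, 2
d = r₁ − r₂: -4, 2, 0, 0, 1, -3, 4
d²: 16, 4, 0, 0, 1, 9, 16; Σd² = 46
ρ = 1 − 6·46/(7·48) = 1 − 276/336 = 0.179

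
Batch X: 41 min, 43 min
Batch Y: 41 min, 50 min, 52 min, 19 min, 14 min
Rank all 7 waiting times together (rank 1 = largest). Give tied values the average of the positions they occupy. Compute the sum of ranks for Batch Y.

Sorted (descending): 52, 50, 43, 41, 41, 19, 14
The 2 values of 41 occupy positions 4–5 → average rank (4+5)/2 = 4.5.
Batch Y values → pooled ranks: 41→4.5, 50→2, 52→1, 19→6, 14→7
Rank sum = 4.5 + 2 + 1 + 6 + 7 = 20.5

20.5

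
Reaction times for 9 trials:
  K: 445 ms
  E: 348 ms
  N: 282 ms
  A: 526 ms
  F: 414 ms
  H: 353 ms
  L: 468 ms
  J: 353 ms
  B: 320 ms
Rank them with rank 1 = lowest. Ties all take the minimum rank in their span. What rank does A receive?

Sorted (ascending): 282, 320, 348, 353, 353, 414, 445, 468, 526
The 2 values of 353 occupy positions 4–5 → each gets rank 4.
A has value 526 ms → rank 9.

9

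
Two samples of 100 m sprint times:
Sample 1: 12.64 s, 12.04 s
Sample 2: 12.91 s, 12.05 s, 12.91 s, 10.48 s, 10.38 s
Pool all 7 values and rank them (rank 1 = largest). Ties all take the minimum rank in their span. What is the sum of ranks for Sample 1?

8

Sorted (descending): 12.91, 12.91, 12.64, 12.05, 12.04, 10.48, 10.38
The 2 values of 12.91 occupy positions 1–2 → each gets rank 1.
Sample 1 values → pooled ranks: 12.64→3, 12.04→5
Rank sum = 3 + 5 = 8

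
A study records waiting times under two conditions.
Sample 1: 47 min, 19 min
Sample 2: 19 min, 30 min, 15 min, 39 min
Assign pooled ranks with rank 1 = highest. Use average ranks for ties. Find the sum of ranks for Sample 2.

Sorted (descending): 47, 39, 30, 19, 19, 15
The 2 values of 19 occupy positions 4–5 → average rank (4+5)/2 = 4.5.
Sample 2 values → pooled ranks: 19→4.5, 30→3, 15→6, 39→2
Rank sum = 4.5 + 3 + 6 + 2 = 15.5

15.5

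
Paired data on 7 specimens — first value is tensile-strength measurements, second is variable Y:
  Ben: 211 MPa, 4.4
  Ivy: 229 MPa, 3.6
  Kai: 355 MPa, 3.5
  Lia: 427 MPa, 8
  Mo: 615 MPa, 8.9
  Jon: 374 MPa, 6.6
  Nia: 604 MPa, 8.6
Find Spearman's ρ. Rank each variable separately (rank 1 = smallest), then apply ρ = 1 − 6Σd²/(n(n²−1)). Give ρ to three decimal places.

0.857

Ranks of variable 1: 1, 2, 3, 5, 7, 4, 6
Ranks of variable 2: 3, 2, 1, 5, 7, 4, 6
d = r₁ − r₂: -2, 0, 2, 0, 0, 0, 0
d²: 4, 0, 4, 0, 0, 0, 0; Σd² = 8
ρ = 1 − 6·8/(7·48) = 1 − 48/336 = 0.857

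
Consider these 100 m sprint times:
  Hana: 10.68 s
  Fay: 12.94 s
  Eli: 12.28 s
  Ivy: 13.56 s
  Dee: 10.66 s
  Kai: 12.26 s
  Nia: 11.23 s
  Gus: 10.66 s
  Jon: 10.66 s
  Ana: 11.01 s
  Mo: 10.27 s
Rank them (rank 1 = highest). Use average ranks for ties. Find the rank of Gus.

Sorted (descending): 13.56, 12.94, 12.28, 12.26, 11.23, 11.01, 10.68, 10.66, 10.66, 10.66, 10.27
The 3 values of 10.66 occupy positions 8–10 → average rank 9.
Gus has value 10.66 s → rank 9.

9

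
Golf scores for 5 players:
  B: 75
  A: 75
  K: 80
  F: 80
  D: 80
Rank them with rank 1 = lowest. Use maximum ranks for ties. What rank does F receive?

5

Sorted (ascending): 75, 75, 80, 80, 80
The 2 values of 75 occupy positions 1–2 → each gets rank 2.
The 3 values of 80 occupy positions 3–5 → each gets rank 5.
F has value 80 → rank 5.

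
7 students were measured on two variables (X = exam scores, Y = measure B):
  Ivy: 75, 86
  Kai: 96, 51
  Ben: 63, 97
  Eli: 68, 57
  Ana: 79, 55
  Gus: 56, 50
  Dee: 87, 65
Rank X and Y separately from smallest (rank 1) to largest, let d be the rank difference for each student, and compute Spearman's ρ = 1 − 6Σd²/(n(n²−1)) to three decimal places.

-0.071

Ranks of variable 1: 4, 7, 2, 3, 5, 1, 6
Ranks of variable 2: 6, 2, 7, 4, 3, 1, 5
d = r₁ − r₂: -2, 5, -5, -1, 2, 0, 1
d²: 4, 25, 25, 1, 4, 0, 1; Σd² = 60
ρ = 1 − 6·60/(7·48) = 1 − 360/336 = -0.071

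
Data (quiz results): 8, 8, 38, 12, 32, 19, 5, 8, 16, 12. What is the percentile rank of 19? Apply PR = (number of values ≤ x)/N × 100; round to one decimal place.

N = 10.
Strictly below 19: 7. Equal to 19: 1.
PR = 8/10 × 100 = 80.0

80.0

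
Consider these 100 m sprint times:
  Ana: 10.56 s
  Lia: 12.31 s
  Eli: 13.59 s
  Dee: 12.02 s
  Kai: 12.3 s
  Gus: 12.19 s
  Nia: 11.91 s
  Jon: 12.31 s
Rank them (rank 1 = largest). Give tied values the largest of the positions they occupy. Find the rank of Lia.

Sorted (descending): 13.59, 12.31, 12.31, 12.3, 12.19, 12.02, 11.91, 10.56
The 2 values of 12.31 occupy positions 2–3 → each gets rank 3.
Lia has value 12.31 s → rank 3.

3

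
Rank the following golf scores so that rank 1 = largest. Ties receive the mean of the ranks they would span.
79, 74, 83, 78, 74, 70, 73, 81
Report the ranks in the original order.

3, 5.5, 1, 4, 5.5, 8, 7, 2

Sorted (descending): 83, 81, 79, 78, 74, 74, 73, 70
The 2 values of 74 occupy positions 5–6 → average rank (5+6)/2 = 5.5.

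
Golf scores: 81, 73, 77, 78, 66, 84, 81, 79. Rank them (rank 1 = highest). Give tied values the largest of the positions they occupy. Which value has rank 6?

77

Sorted (descending): 84, 81, 81, 79, 78, 77, 73, 66
The 2 values of 81 occupy positions 2–3 → each gets rank 3.
Rank 6 → value 77.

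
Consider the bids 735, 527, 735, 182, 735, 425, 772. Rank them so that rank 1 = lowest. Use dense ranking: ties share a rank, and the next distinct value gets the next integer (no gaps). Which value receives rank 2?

425

Sorted (ascending): 182, 425, 527, 735, 735, 735, 772
The 3 values of 735 share dense rank 4.
Remaining distinct values take the next consecutive integers.
Rank 2 → value 425.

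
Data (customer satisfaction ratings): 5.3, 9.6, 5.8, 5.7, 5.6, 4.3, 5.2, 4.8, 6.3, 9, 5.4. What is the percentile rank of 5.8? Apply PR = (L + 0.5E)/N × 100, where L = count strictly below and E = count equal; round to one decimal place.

68.2

N = 11.
Strictly below 5.8: 7. Equal to 5.8: 1.
PR = (7 + 0.5·1)/11 × 100 = 68.2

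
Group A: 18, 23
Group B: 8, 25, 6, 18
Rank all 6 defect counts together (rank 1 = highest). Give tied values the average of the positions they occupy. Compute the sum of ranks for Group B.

15.5

Sorted (descending): 25, 23, 18, 18, 8, 6
The 2 values of 18 occupy positions 3–4 → average rank (3+4)/2 = 3.5.
Group B values → pooled ranks: 8→5, 25→1, 6→6, 18→3.5
Rank sum = 5 + 1 + 6 + 3.5 = 15.5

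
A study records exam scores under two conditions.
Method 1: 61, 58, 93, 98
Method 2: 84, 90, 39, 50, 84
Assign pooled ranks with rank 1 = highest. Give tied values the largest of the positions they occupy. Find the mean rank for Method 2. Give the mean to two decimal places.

6.00

Sorted (descending): 98, 93, 90, 84, 84, 61, 58, 50, 39
The 2 values of 84 occupy positions 4–5 → each gets rank 5.
Method 2 values → pooled ranks: 84→5, 90→3, 39→9, 50→8, 84→5
Mean rank = (5 + 3 + 9 + 8 + 5) / 5 = 6.00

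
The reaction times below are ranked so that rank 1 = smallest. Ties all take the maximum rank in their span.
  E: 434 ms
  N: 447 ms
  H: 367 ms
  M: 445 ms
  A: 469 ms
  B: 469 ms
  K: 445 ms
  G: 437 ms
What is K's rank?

Sorted (ascending): 367, 434, 437, 445, 445, 447, 469, 469
The 2 values of 445 occupy positions 4–5 → each gets rank 5.
The 2 values of 469 occupy positions 7–8 → each gets rank 8.
K has value 445 ms → rank 5.

5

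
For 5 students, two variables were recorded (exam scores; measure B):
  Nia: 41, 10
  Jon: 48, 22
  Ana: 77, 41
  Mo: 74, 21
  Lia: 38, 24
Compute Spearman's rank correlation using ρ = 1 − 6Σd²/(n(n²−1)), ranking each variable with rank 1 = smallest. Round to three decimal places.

0.300

Ranks of variable 1: 2, 3, 5, 4, 1
Ranks of variable 2: 1, 3, 5, 2, 4
d = r₁ − r₂: 1, 0, 0, 2, -3
d²: 1, 0, 0, 4, 9; Σd² = 14
ρ = 1 − 6·14/(5·24) = 1 − 84/120 = 0.300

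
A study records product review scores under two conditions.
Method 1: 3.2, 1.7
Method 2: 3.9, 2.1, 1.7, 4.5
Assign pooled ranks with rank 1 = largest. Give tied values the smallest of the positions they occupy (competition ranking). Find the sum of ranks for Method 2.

12

Sorted (descending): 4.5, 3.9, 3.2, 2.1, 1.7, 1.7
The 2 values of 1.7 occupy positions 5–6 → each gets rank 5.
Method 2 values → pooled ranks: 3.9→2, 2.1→4, 1.7→5, 4.5→1
Rank sum = 2 + 4 + 5 + 1 = 12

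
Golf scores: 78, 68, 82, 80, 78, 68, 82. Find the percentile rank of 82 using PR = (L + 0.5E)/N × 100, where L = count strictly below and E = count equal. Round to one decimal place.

N = 7.
Strictly below 82: 5. Equal to 82: 2.
PR = (5 + 0.5·2)/7 × 100 = 85.7

85.7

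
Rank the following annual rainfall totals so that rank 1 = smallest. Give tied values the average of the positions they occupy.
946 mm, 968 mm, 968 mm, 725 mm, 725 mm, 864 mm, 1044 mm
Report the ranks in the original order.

Sorted (ascending): 725, 725, 864, 946, 968, 968, 1044
The 2 values of 725 occupy positions 1–2 → average rank (1+2)/2 = 1.5.
The 2 values of 968 occupy positions 5–6 → average rank (5+6)/2 = 5.5.

4, 5.5, 5.5, 1.5, 1.5, 3, 7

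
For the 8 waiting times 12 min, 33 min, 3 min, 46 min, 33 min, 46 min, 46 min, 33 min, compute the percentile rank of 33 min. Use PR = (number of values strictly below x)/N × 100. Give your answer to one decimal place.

N = 8.
Strictly below 33: 2. Equal to 33: 3.
PR = 2/8 × 100 = 25.0

25.0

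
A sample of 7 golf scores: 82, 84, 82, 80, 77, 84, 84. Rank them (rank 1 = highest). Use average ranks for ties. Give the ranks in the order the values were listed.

Sorted (descending): 84, 84, 84, 82, 82, 80, 77
The 3 values of 84 occupy positions 1–3 → average rank 2.
The 2 values of 82 occupy positions 4–5 → average rank (4+5)/2 = 4.5.

4.5, 2, 4.5, 6, 7, 2, 2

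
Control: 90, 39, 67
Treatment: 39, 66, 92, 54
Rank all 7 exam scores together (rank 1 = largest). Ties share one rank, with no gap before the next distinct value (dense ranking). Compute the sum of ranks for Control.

Sorted (descending): 92, 90, 67, 66, 54, 39, 39
The 2 values of 39 share dense rank 6.
Remaining distinct values take the next consecutive integers.
Control values → pooled ranks: 90→2, 39→6, 67→3
Rank sum = 2 + 6 + 3 = 11

11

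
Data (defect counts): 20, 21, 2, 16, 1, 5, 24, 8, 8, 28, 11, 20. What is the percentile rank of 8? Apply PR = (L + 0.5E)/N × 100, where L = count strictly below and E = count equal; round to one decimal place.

33.3

N = 12.
Strictly below 8: 3. Equal to 8: 2.
PR = (3 + 0.5·2)/12 × 100 = 33.3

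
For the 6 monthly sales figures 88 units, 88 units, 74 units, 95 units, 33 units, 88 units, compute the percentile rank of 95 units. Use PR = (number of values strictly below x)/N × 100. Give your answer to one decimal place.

83.3

N = 6.
Strictly below 95: 5. Equal to 95: 1.
PR = 5/6 × 100 = 83.3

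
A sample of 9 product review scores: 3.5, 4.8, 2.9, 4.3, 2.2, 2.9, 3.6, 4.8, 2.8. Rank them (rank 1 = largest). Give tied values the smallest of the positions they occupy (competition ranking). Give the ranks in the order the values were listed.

5, 1, 6, 3, 9, 6, 4, 1, 8

Sorted (descending): 4.8, 4.8, 4.3, 3.6, 3.5, 2.9, 2.9, 2.8, 2.2
The 2 values of 4.8 occupy positions 1–2 → each gets rank 1.
The 2 values of 2.9 occupy positions 6–7 → each gets rank 6.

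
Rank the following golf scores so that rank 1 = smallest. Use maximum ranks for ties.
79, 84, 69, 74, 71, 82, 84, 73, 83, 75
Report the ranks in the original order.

Sorted (ascending): 69, 71, 73, 74, 75, 79, 82, 83, 84, 84
The 2 values of 84 occupy positions 9–10 → each gets rank 10.

6, 10, 1, 4, 2, 7, 10, 3, 8, 5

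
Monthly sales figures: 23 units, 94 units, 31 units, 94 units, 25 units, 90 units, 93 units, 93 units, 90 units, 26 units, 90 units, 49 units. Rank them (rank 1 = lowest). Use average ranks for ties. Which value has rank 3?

Sorted (ascending): 23, 25, 26, 31, 49, 90, 90, 90, 93, 93, 94, 94
The 3 values of 90 occupy positions 6–8 → average rank 7.
The 2 values of 93 occupy positions 9–10 → average rank (9+10)/2 = 9.5.
The 2 values of 94 occupy positions 11–12 → average rank (11+12)/2 = 11.5.
Rank 3 → value 26.

26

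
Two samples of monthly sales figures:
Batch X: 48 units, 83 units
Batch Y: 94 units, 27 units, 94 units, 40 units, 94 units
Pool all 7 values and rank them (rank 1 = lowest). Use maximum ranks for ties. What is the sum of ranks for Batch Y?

24

Sorted (ascending): 27, 40, 48, 83, 94, 94, 94
The 3 values of 94 occupy positions 5–7 → each gets rank 7.
Batch Y values → pooled ranks: 94→7, 27→1, 94→7, 40→2, 94→7
Rank sum = 7 + 1 + 7 + 2 + 7 = 24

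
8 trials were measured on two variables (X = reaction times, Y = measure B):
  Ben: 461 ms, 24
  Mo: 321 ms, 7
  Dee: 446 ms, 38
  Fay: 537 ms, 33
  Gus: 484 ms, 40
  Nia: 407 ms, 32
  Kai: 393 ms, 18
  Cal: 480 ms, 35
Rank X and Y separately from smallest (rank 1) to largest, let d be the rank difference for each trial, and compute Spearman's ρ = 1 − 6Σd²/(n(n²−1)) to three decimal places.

0.714

Ranks of variable 1: 5, 1, 4, 8, 7, 3, 2, 6
Ranks of variable 2: 3, 1, 7, 5, 8, 4, 2, 6
d = r₁ − r₂: 2, 0, -3, 3, -1, -1, 0, 0
d²: 4, 0, 9, 9, 1, 1, 0, 0; Σd² = 24
ρ = 1 − 6·24/(8·63) = 1 − 144/504 = 0.714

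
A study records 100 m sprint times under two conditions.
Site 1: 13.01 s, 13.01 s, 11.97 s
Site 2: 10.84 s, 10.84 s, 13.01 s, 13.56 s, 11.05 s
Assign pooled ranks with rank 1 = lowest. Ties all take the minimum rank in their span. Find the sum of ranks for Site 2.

Sorted (ascending): 10.84, 10.84, 11.05, 11.97, 13.01, 13.01, 13.01, 13.56
The 2 values of 10.84 occupy positions 1–2 → each gets rank 1.
The 3 values of 13.01 occupy positions 5–7 → each gets rank 5.
Site 2 values → pooled ranks: 10.84→1, 10.84→1, 13.01→5, 13.56→8, 11.05→3
Rank sum = 1 + 1 + 5 + 8 + 3 = 18

18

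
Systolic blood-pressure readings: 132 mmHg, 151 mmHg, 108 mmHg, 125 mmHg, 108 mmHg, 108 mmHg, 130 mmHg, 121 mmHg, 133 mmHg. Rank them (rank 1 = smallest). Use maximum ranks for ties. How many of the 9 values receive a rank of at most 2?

Sorted (ascending): 108, 108, 108, 121, 125, 130, 132, 133, 151
The 3 values of 108 occupy positions 1–3 → each gets rank 3.
Ranks ≤ 2: {} → 0 values.

0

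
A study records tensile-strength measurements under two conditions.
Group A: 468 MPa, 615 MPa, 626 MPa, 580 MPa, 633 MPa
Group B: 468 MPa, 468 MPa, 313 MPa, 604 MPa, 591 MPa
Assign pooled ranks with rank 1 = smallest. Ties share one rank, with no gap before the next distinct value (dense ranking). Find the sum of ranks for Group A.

26

Sorted (ascending): 313, 468, 468, 468, 580, 591, 604, 615, 626, 633
The 3 values of 468 share dense rank 2.
Remaining distinct values take the next consecutive integers.
Group A values → pooled ranks: 468→2, 615→6, 626→7, 580→3, 633→8
Rank sum = 2 + 6 + 7 + 3 + 8 = 26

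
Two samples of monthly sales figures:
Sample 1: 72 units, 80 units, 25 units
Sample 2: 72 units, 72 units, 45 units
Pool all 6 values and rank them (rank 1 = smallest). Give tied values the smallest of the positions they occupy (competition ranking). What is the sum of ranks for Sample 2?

8

Sorted (ascending): 25, 45, 72, 72, 72, 80
The 3 values of 72 occupy positions 3–5 → each gets rank 3.
Sample 2 values → pooled ranks: 72→3, 72→3, 45→2
Rank sum = 3 + 3 + 2 = 8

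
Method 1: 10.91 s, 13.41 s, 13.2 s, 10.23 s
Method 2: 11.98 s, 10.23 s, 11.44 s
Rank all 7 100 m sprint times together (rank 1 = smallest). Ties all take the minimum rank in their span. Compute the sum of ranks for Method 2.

10

Sorted (ascending): 10.23, 10.23, 10.91, 11.44, 11.98, 13.2, 13.41
The 2 values of 10.23 occupy positions 1–2 → each gets rank 1.
Method 2 values → pooled ranks: 11.98→5, 10.23→1, 11.44→4
Rank sum = 5 + 1 + 4 = 10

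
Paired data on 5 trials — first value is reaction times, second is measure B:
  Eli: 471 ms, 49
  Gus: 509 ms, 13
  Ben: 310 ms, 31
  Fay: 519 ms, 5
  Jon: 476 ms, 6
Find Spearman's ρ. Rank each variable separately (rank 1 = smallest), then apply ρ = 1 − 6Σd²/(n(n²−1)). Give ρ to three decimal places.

Ranks of variable 1: 2, 4, 1, 5, 3
Ranks of variable 2: 5, 3, 4, 1, 2
d = r₁ − r₂: -3, 1, -3, 4, 1
d²: 9, 1, 9, 16, 1; Σd² = 36
ρ = 1 − 6·36/(5·24) = 1 − 216/120 = -0.800

-0.800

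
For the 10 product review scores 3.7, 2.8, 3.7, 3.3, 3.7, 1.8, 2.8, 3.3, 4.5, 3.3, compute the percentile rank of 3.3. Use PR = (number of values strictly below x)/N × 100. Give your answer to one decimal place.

30.0

N = 10.
Strictly below 3.3: 3. Equal to 3.3: 3.
PR = 3/10 × 100 = 30.0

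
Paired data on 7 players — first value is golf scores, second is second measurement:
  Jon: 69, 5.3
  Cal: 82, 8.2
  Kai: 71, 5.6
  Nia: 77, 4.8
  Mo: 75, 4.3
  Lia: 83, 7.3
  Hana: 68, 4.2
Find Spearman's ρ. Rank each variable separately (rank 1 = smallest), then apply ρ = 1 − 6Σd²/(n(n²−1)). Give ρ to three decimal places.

Ranks of variable 1: 2, 6, 3, 5, 4, 7, 1
Ranks of variable 2: 4, 7, 5, 3, 2, 6, 1
d = r₁ − r₂: -2, -1, -2, 2, 2, 1, 0
d²: 4, 1, 4, 4, 4, 1, 0; Σd² = 18
ρ = 1 − 6·18/(7·48) = 1 − 108/336 = 0.679

0.679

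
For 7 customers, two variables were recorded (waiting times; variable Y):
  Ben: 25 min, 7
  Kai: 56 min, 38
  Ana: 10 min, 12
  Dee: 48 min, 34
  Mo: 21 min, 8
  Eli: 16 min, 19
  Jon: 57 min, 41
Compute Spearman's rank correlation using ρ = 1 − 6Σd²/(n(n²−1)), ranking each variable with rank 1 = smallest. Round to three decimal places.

0.679

Ranks of variable 1: 4, 6, 1, 5, 3, 2, 7
Ranks of variable 2: 1, 6, 3, 5, 2, 4, 7
d = r₁ − r₂: 3, 0, -2, 0, 1, -2, 0
d²: 9, 0, 4, 0, 1, 4, 0; Σd² = 18
ρ = 1 − 6·18/(7·48) = 1 − 108/336 = 0.679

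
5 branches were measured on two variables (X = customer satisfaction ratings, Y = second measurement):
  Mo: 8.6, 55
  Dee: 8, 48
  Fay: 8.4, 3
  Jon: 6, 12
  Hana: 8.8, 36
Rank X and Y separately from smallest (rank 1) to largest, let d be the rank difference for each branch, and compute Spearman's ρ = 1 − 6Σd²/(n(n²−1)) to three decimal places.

0.300

Ranks of variable 1: 4, 2, 3, 1, 5
Ranks of variable 2: 5, 4, 1, 2, 3
d = r₁ − r₂: -1, -2, 2, -1, 2
d²: 1, 4, 4, 1, 4; Σd² = 14
ρ = 1 − 6·14/(5·24) = 1 − 84/120 = 0.300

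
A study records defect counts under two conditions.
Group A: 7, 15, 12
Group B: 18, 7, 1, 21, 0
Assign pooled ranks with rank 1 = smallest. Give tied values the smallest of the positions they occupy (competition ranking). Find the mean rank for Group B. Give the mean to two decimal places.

Sorted (ascending): 0, 1, 7, 7, 12, 15, 18, 21
The 2 values of 7 occupy positions 3–4 → each gets rank 3.
Group B values → pooled ranks: 18→7, 7→3, 1→2, 21→8, 0→1
Mean rank = (7 + 3 + 2 + 8 + 1) / 5 = 4.20

4.20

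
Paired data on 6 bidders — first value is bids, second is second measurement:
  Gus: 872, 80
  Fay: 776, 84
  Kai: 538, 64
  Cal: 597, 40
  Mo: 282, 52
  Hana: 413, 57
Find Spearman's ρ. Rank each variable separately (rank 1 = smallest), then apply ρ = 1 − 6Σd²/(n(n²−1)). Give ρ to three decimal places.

Ranks of variable 1: 6, 5, 3, 4, 1, 2
Ranks of variable 2: 5, 6, 4, 1, 2, 3
d = r₁ − r₂: 1, -1, -1, 3, -1, -1
d²: 1, 1, 1, 9, 1, 1; Σd² = 14
ρ = 1 − 6·14/(6·35) = 1 − 84/210 = 0.600

0.600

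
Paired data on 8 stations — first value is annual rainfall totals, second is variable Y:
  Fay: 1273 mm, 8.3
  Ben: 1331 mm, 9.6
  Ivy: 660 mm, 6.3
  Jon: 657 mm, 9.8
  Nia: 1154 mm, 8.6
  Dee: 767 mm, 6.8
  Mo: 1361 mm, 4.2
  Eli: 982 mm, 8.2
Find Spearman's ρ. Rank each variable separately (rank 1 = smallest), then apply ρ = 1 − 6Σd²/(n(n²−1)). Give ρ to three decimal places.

-0.190

Ranks of variable 1: 6, 7, 2, 1, 5, 3, 8, 4
Ranks of variable 2: 5, 7, 2, 8, 6, 3, 1, 4
d = r₁ − r₂: 1, 0, 0, -7, -1, 0, 7, 0
d²: 1, 0, 0, 49, 1, 0, 49, 0; Σd² = 100
ρ = 1 − 6·100/(8·63) = 1 − 600/504 = -0.190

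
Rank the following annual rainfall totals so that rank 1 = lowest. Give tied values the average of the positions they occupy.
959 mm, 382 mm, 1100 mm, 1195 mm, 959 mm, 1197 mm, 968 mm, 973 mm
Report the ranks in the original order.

2.5, 1, 6, 7, 2.5, 8, 4, 5

Sorted (ascending): 382, 959, 959, 968, 973, 1100, 1195, 1197
The 2 values of 959 occupy positions 2–3 → average rank (2+3)/2 = 2.5.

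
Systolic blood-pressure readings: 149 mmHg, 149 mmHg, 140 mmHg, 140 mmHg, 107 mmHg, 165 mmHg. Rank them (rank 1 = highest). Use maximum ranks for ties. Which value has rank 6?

Sorted (descending): 165, 149, 149, 140, 140, 107
The 2 values of 149 occupy positions 2–3 → each gets rank 3.
The 2 values of 140 occupy positions 4–5 → each gets rank 5.
Rank 6 → value 107.

107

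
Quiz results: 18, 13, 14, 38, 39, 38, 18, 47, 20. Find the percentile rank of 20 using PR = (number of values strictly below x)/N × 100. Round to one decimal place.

N = 9.
Strictly below 20: 4. Equal to 20: 1.
PR = 4/9 × 100 = 44.4

44.4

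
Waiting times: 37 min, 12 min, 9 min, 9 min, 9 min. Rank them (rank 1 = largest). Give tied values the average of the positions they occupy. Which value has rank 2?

Sorted (descending): 37, 12, 9, 9, 9
The 3 values of 9 occupy positions 3–5 → average rank 4.
Rank 2 → value 12.

12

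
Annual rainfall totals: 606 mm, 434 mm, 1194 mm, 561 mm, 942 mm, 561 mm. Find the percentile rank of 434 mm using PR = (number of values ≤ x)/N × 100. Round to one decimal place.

16.7

N = 6.
Strictly below 434: 0. Equal to 434: 1.
PR = 1/6 × 100 = 16.7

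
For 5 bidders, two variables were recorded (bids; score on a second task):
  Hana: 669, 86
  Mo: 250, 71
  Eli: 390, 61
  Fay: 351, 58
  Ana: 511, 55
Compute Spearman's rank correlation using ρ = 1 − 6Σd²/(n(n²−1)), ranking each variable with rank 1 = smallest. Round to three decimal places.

0.100

Ranks of variable 1: 5, 1, 3, 2, 4
Ranks of variable 2: 5, 4, 3, 2, 1
d = r₁ − r₂: 0, -3, 0, 0, 3
d²: 0, 9, 0, 0, 9; Σd² = 18
ρ = 1 − 6·18/(5·24) = 1 − 108/120 = 0.100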